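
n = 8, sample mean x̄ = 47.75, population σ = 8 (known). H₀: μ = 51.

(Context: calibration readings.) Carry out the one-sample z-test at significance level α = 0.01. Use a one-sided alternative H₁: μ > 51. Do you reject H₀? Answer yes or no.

SE = σ/√n = 8/√8 = 2.8284
z = (x̄−μ₀)/SE = (47.75−51)/2.8284 = -1.1490
p-value (one-sided, H₁ greater) = 0.87473
At α=0.01: p ≥ α → fail to reject H₀

reject H₀: no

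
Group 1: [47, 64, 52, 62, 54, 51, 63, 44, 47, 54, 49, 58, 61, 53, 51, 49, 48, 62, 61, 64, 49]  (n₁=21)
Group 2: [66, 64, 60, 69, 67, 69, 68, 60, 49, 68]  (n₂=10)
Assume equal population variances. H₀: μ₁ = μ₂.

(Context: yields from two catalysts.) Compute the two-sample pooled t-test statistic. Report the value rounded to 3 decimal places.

x̄₁=54.429, s₁=6.524, n₁=21
x̄₂=64.000, s₂=6.254, n₂=10
s_p² = [20·6.524² + 9·6.254²]/29 = 41.4877
SE = √(s_p²·(1/21+1/10)) = 2.4747
t = (54.429−64.000)/2.4747 = -3.8676
df = 29

test statistic = -3.868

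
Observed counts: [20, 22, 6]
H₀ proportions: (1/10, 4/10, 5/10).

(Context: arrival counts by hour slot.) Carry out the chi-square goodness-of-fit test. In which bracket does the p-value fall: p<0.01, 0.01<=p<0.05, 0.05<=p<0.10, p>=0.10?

p-value bracket: p<0.01

n = 48; E_i = n·p_i = [4.80, 19.20, 24.00]
χ² = (20−4.80)²/4.80 + (22−19.20)²/19.20 + (6−24.00)²/24.00 = 62.0417
df = 2
p-value (upper-tail) = 0.00000
→ bracket: p<0.01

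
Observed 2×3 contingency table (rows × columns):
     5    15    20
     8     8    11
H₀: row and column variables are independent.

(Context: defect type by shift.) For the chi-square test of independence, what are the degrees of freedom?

degrees of freedom = 2

df = (r−1)(c−1) = (2−1)·(3−1) = 2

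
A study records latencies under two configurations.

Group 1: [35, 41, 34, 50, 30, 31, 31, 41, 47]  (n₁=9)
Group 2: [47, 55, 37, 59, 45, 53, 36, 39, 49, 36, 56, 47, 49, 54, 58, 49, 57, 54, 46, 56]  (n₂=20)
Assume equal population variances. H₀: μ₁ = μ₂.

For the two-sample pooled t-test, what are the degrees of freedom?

degrees of freedom = 27

df = n₁ + n₂ − 2 = 9 + 20 − 2 = 27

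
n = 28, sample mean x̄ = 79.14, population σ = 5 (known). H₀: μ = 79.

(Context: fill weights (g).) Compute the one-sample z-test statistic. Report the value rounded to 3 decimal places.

test statistic = 0.148

SE = σ/√n = 5/√28 = 0.9449
z = (x̄−μ₀)/SE = (79.14−79)/0.9449 = 0.1482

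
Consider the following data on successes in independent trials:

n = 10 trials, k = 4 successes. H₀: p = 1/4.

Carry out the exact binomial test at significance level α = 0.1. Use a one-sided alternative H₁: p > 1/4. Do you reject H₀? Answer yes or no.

Exact binomial: n=10, k=4, p₀=1/4=0.2500
P(X≥4) from Σ C(n,i)·p₀^i·(1−p₀)^(n−i)
p-value (one-sided, H₁ greater) = 0.22412
At α=0.1: p ≥ α → fail to reject H₀

reject H₀: no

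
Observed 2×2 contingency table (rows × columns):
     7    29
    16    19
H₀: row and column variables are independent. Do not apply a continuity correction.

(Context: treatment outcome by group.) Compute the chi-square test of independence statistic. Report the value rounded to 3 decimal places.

Row totals [36, 35], col totals [23, 48], n=71
χ² = (7−11.66)²/11.66 + (29−24.34)²/24.34 + (16−11.34)²/11.34 + (19−23.66)²/23.66 = 5.5921
df = 1

test statistic = 5.592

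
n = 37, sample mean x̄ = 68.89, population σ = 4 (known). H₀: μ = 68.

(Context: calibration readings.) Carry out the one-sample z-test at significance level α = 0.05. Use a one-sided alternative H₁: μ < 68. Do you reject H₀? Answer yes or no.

reject H₀: no

SE = σ/√n = 4/√37 = 0.6576
z = (x̄−μ₀)/SE = (68.89−68)/0.6576 = 1.3534
p-value (one-sided, H₁ less) = 0.91204
At α=0.05: p ≥ α → fail to reject H₀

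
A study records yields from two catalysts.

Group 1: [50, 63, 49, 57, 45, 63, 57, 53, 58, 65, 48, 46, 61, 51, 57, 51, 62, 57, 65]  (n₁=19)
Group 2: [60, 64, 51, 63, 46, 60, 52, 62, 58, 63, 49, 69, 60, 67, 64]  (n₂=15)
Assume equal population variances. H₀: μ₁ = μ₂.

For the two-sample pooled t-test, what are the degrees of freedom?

degrees of freedom = 32

df = n₁ + n₂ − 2 = 19 + 15 − 2 = 32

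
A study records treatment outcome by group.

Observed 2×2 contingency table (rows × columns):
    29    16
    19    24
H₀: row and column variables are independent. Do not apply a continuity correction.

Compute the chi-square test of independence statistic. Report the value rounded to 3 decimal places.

test statistic = 3.640

Row totals [45, 43], col totals [48, 40], n=88
χ² = (29−24.55)²/24.55 + (16−20.45)²/20.45 + (19−23.45)²/23.45 + (24−19.55)²/19.55 = 3.6398
df = 1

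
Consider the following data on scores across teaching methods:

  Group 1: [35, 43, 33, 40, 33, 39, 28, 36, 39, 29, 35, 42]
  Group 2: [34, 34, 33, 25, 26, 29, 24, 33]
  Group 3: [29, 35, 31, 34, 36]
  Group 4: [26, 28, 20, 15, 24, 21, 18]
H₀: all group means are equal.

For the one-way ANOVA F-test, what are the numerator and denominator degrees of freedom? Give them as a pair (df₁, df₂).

k = 4 groups, N = 32 total
df = (k−1, N−k) = (4−1, 32−4) = (3, 28)

degrees of freedom = [3, 28]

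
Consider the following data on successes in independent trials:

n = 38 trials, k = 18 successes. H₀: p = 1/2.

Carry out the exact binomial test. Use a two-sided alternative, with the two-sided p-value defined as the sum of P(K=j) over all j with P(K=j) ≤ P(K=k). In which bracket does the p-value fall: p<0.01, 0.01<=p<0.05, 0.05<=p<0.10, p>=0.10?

Exact binomial: n=38, k=18, p₀=1/2=0.5000
P(X=j) = C(n,j)·p₀^j·(1−p₀)^(n−j); p = Σ P(X=j) over j with P(X=j) ≤ P(X=18)
p-value (two-sided) = 0.87141
→ bracket: p>=0.10

p-value bracket: p>=0.10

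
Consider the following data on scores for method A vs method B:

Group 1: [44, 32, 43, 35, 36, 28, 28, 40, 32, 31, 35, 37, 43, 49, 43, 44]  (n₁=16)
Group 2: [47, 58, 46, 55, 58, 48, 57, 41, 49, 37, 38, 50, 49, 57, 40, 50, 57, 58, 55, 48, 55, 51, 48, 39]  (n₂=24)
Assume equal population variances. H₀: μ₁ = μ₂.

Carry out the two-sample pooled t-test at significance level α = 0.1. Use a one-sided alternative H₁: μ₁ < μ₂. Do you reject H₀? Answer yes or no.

x̄₁=37.500, s₁=6.387, n₁=16
x̄₂=49.625, s₂=6.807, n₂=24
s_p² = [15·6.387² + 23·6.807²]/38 = 44.1480
SE = √(s_p²·(1/16+1/24)) = 2.1445
t = (37.500−49.625)/2.1445 = -5.6541
df = 38
p-value (one-sided, H₁ less) = 0.00000
At α=0.1: p < α → reject H₀

reject H₀: yes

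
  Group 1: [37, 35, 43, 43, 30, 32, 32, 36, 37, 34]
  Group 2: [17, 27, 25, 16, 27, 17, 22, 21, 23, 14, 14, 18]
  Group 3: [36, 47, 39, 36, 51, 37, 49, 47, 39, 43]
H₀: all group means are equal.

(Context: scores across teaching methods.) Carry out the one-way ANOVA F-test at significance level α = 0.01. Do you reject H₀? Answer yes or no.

reject H₀: yes

Group means [35.90, 20.08, 42.40], grand mean 32.000
SSB = Σnᵢ(x̄ᵢ−x̄)² = 2937.783; SSW = ΣΣ(x−x̄ᵢ)² = 714.217
MSB = 2937.783/2 = 1468.8917; MSW = 714.217/29 = 24.6282
F = MSB/MSW = 59.6428
df = (2, 29)
p-value (upper-tail) = 0.00000
At α=0.01: p < α → reject H₀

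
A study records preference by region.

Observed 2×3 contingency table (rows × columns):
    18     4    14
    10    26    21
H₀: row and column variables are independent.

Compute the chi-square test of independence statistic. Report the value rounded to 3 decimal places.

Row totals [36, 57], col totals [28, 30, 35], n=93
χ² = (18−10.84)²/10.84 + (4−11.61)²/11.61 + (14−13.55)²/13.55 + (10−17.16)²/17.16 + (26−18.39)²/18.39 + (21−21.45)²/21.45 = 15.8872
df = 2

test statistic = 15.887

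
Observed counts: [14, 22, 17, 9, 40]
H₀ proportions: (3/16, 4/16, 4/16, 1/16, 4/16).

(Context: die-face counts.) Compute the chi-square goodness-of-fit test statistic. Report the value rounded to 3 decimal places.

n = 102; E_i = n·p_i = [19.12, 25.50, 25.50, 6.38, 25.50]
χ² = (14−19.12)²/19.12 + (22−25.50)²/25.50 + (17−25.50)²/25.50 + (9−6.38)²/6.38 + (40−25.50)²/25.50 = 14.0131
df = 4

test statistic = 14.013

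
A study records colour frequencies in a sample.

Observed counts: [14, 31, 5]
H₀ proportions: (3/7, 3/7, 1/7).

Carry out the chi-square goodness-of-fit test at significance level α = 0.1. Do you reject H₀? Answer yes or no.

n = 50; E_i = n·p_i = [21.43, 21.43, 7.14]
χ² = (14−21.43)²/21.43 + (31−21.43)²/21.43 + (5−7.14)²/7.14 = 7.4933
df = 2
p-value (upper-tail) = 0.02360
At α=0.1: p < α → reject H₀

reject H₀: yes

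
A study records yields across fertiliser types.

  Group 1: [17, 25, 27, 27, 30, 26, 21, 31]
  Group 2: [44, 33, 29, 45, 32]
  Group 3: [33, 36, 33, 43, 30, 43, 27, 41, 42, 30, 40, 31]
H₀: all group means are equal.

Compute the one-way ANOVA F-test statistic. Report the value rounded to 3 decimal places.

test statistic = 9.009

Group means [25.50, 36.60, 35.75], grand mean 32.640
SSB = Σnᵢ(x̄ᵢ−x̄)² = 602.310; SSW = ΣΣ(x−x̄ᵢ)² = 735.450
MSB = 602.310/2 = 301.1550; MSW = 735.450/22 = 33.4295
F = MSB/MSW = 9.0086
df = (2, 22)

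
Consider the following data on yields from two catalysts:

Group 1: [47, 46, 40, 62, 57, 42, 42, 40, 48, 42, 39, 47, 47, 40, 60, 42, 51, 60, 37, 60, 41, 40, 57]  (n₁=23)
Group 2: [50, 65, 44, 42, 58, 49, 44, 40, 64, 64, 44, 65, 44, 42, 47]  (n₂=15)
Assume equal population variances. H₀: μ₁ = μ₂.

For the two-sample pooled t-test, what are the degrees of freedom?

df = n₁ + n₂ − 2 = 23 + 15 − 2 = 36

degrees of freedom = 36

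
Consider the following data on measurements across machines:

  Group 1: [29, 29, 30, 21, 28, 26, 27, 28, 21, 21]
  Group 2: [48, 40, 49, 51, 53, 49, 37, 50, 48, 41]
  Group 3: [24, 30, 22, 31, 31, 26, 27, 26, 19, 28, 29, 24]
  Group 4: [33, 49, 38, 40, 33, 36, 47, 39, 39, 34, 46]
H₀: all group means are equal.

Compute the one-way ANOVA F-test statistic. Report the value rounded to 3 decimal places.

test statistic = 50.017

Group means [26.00, 46.60, 26.42, 39.45], grand mean 34.349
SSB = Σnᵢ(x̄ᵢ−x̄)² = 3239.724; SSW = ΣΣ(x−x̄ᵢ)² = 842.044
MSB = 3239.724/3 = 1079.9078; MSW = 842.044/39 = 21.5909
F = MSB/MSW = 50.0169
df = (3, 39)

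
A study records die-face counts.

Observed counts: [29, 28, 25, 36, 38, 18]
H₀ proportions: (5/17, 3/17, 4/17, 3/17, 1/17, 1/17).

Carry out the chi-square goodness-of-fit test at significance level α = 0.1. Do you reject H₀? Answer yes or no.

n = 174; E_i = n·p_i = [51.18, 30.71, 40.94, 30.71, 10.24, 10.24]
χ² = (29−51.18)²/51.18 + (28−30.71)²/30.71 + (25−40.94)²/40.94 + (36−30.71)²/30.71 + (38−10.24)²/10.24 + (18−10.24)²/10.24 = 98.1742
df = 5
p-value (upper-tail) = 0.00000
At α=0.1: p < α → reject H₀

reject H₀: yes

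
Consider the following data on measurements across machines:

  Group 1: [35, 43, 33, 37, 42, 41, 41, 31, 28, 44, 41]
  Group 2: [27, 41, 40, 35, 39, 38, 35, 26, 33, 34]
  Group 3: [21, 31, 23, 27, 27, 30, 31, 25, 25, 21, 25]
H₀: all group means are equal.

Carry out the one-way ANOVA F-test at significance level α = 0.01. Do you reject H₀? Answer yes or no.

reject H₀: yes

Group means [37.82, 34.80, 26.00], grand mean 32.812
SSB = Σnᵢ(x̄ᵢ−x̄)² = 825.639; SSW = ΣΣ(x−x̄ᵢ)² = 653.236
MSB = 825.639/2 = 412.8193; MSW = 653.236/29 = 22.5254
F = MSB/MSW = 18.3268
df = (2, 29)
p-value (upper-tail) = 0.00001
At α=0.01: p < α → reject H₀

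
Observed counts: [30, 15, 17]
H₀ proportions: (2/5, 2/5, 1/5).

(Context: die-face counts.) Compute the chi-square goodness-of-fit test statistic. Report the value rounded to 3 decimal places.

test statistic = 6.669

n = 62; E_i = n·p_i = [24.80, 24.80, 12.40]
χ² = (30−24.80)²/24.80 + (15−24.80)²/24.80 + (17−12.40)²/12.40 = 6.6694
df = 2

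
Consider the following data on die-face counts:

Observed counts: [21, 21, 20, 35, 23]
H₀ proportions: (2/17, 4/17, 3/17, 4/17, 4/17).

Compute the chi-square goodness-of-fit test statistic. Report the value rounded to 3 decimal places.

test statistic = 7.866

n = 120; E_i = n·p_i = [14.12, 28.24, 21.18, 28.24, 28.24]
χ² = (21−14.12)²/14.12 + (21−28.24)²/28.24 + (20−21.18)²/21.18 + (35−28.24)²/28.24 + (23−28.24)²/28.24 = 7.8660
df = 4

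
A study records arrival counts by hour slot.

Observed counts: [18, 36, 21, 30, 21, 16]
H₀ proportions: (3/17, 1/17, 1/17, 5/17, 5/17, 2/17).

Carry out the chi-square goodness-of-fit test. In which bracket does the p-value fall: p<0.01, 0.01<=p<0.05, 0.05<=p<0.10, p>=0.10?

p-value bracket: p<0.01

n = 142; E_i = n·p_i = [25.06, 8.35, 8.35, 41.76, 41.76, 16.71]
χ² = (18−25.06)²/25.06 + (36−8.35)²/8.35 + (21−8.35)²/8.35 + (30−41.76)²/41.76 + (21−41.76)²/41.76 + (16−16.71)²/16.71 = 126.3127
df = 5
p-value (upper-tail) = 0.00000
→ bracket: p<0.01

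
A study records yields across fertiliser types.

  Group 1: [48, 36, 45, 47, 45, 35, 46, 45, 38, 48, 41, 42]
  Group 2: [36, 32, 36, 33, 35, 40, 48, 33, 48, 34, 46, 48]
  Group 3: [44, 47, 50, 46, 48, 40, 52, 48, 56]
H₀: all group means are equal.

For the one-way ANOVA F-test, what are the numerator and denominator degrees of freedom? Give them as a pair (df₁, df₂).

k = 3 groups, N = 33 total
df = (k−1, N−k) = (3−1, 33−3) = (2, 30)

degrees of freedom = [2, 30]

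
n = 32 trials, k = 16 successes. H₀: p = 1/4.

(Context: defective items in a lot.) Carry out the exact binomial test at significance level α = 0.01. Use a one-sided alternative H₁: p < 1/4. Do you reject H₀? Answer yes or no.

Exact binomial: n=32, k=16, p₀=1/4=0.2500
P(X≤16) from Σ C(n,i)·p₀^i·(1−p₀)^(n−i)
p-value (one-sided, H₁ less) = 0.99940
At α=0.01: p ≥ α → fail to reject H₀

reject H₀: no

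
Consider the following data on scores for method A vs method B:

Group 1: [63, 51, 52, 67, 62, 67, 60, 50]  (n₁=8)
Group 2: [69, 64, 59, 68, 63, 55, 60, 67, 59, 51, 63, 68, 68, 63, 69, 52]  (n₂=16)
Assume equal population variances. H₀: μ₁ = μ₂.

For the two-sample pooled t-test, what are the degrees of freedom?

degrees of freedom = 22

df = n₁ + n₂ − 2 = 8 + 16 − 2 = 22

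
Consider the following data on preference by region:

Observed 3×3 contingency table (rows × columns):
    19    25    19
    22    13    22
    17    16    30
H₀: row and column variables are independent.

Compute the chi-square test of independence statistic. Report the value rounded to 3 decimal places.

Row totals [63, 57, 63], col totals [58, 54, 71], n=183
χ² = (19−19.97)²/19.97 + (25−18.59)²/18.59 + (19−24.44)²/24.44 + (22−18.07)²/18.07 + (13−16.82)²/16.82 + (22−22.11)²/22.11 + (17−19.97)²/19.97 + (16−18.59)²/18.59 + (30−24.44)²/24.44 = 7.2591
df = 4

test statistic = 7.259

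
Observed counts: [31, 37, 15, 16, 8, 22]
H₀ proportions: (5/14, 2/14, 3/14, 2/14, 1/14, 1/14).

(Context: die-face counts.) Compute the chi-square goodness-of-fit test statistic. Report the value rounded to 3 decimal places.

n = 129; E_i = n·p_i = [46.07, 18.43, 27.64, 18.43, 9.21, 9.21]
χ² = (31−46.07)²/46.07 + (37−18.43)²/18.43 + (15−27.64)²/27.64 + (16−18.43)²/18.43 + (8−9.21)²/9.21 + (22−9.21)²/9.21 = 47.6496
df = 5

test statistic = 47.650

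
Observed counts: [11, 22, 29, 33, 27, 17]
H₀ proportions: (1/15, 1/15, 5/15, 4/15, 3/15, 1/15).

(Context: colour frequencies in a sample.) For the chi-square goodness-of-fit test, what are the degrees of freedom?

degrees of freedom = 5

df = k − 1 = 6 − 1 = 5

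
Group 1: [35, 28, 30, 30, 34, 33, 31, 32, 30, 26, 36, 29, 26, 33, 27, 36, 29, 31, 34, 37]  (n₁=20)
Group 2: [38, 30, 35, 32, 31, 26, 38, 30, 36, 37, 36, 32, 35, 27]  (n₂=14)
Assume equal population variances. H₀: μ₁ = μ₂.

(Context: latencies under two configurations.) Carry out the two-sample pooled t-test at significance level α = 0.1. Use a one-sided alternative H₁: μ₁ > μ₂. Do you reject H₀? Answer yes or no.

reject H₀: no

x̄₁=31.350, s₁=3.345, n₁=20
x̄₂=33.071, s₂=3.931, n₂=14
s_p² = [19·3.345² + 13·3.931²]/32 = 12.9212
SE = √(s_p²·(1/20+1/14)) = 1.2526
t = (31.350−33.071)/1.2526 = -1.3743
df = 32
p-value (one-sided, H₁ greater) = 0.91055
At α=0.1: p ≥ α → fail to reject H₀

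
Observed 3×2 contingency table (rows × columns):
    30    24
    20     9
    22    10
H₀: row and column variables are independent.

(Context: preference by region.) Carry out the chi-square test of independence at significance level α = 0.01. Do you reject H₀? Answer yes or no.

reject H₀: no

Row totals [54, 29, 32], col totals [72, 43], n=115
χ² = (30−33.81)²/33.81 + (24−20.19)²/20.19 + (20−18.16)²/18.16 + (9−10.84)²/10.84 + (22−20.03)²/20.03 + (10−11.97)²/11.97 = 2.1636
df = 2
p-value (upper-tail) = 0.33898
At α=0.01: p ≥ α → fail to reject H₀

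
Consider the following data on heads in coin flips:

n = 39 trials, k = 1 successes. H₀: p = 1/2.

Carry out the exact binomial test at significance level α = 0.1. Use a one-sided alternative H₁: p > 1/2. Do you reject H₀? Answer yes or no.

Exact binomial: n=39, k=1, p₀=1/2=0.5000
P(X≥1) from Σ C(n,i)·p₀^i·(1−p₀)^(n−i)
p-value (one-sided, H₁ greater) = 1.00000
At α=0.1: p ≥ α → fail to reject H₀

reject H₀: no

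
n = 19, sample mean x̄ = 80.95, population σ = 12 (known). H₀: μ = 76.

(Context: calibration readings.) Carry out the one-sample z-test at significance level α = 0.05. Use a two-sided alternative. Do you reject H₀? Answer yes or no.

SE = σ/√n = 12/√19 = 2.7530
z = (x̄−μ₀)/SE = (80.95−76)/2.7530 = 1.7980
p-value (two-sided) = 0.07217
At α=0.05: p ≥ α → fail to reject H₀

reject H₀: no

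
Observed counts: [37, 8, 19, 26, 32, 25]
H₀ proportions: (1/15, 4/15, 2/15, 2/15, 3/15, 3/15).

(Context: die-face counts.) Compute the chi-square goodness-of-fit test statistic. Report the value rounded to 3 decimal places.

n = 147; E_i = n·p_i = [9.80, 39.20, 19.60, 19.60, 29.40, 29.40]
χ² = (37−9.80)²/9.80 + (8−39.20)²/39.20 + (19−19.60)²/19.60 + (26−19.60)²/19.60 + (32−29.40)²/29.40 + (25−29.40)²/29.40 = 103.3231
df = 5

test statistic = 103.323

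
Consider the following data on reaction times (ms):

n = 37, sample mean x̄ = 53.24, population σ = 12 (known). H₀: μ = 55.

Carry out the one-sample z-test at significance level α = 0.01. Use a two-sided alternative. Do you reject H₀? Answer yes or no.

SE = σ/√n = 12/√37 = 1.9728
z = (x̄−μ₀)/SE = (53.24−55)/1.9728 = -0.8921
p-value (two-sided) = 0.37232
At α=0.01: p ≥ α → fail to reject H₀

reject H₀: no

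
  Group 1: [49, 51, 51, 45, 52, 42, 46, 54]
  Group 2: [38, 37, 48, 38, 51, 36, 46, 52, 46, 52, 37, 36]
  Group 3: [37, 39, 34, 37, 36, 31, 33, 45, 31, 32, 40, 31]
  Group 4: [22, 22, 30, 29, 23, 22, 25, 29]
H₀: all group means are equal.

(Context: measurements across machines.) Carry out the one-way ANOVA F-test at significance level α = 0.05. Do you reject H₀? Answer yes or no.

reject H₀: yes

Group means [48.75, 43.08, 35.50, 25.25], grand mean 38.375
SSB = Σnᵢ(x̄ᵢ−x̄)² = 2604.458; SSW = ΣΣ(x−x̄ᵢ)² = 900.917
MSB = 2604.458/3 = 868.1528; MSW = 900.917/36 = 25.0255
F = MSB/MSW = 34.6908
df = (3, 36)
p-value (upper-tail) = 0.00000
At α=0.05: p < α → reject H₀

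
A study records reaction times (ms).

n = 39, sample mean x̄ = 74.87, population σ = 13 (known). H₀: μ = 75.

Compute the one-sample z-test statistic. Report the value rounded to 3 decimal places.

SE = σ/√n = 13/√39 = 2.0817
z = (x̄−μ₀)/SE = (74.87−75)/2.0817 = -0.0624

test statistic = -0.062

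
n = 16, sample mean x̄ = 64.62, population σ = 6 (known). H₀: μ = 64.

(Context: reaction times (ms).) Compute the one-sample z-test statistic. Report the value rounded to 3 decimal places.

SE = σ/√n = 6/√16 = 1.5000
z = (x̄−μ₀)/SE = (64.62−64)/1.5000 = 0.4133

test statistic = 0.413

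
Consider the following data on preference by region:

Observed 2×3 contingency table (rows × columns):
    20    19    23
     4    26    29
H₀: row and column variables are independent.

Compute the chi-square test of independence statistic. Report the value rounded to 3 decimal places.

Row totals [62, 59], col totals [24, 45, 52], n=121
χ² = (20−12.30)²/12.30 + (19−23.06)²/23.06 + (23−26.64)²/26.64 + (4−11.70)²/11.70 + (26−21.94)²/21.94 + (29−25.36)²/25.36 = 12.3811
df = 2

test statistic = 12.381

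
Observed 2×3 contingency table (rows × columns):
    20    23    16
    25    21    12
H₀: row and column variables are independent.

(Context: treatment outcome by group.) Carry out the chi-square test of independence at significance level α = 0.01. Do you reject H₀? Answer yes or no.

reject H₀: no

Row totals [59, 58], col totals [45, 44, 28], n=117
χ² = (20−22.69)²/22.69 + (23−22.19)²/22.19 + (16−14.12)²/14.12 + (25−22.31)²/22.31 + (21−21.81)²/21.81 + (12−13.88)²/13.88 = 1.2094
df = 2
p-value (upper-tail) = 0.54623
At α=0.01: p ≥ α → fail to reject H₀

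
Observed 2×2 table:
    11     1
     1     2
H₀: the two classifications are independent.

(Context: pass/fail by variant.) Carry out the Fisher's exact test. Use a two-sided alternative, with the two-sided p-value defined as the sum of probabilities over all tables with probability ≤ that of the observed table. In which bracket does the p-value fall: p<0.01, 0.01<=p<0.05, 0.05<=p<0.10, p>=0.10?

p-value bracket: 0.05<=p<0.10

Margins: r₁=12, r₂=3, c₁=12, c₂=3, n=15
p_obs = C(12,11)·C(3,1)/C(15,12); sum pmf over tables with pmf ≤ p_obs
p-value (two-sided) = 0.08132
→ bracket: 0.05<=p<0.10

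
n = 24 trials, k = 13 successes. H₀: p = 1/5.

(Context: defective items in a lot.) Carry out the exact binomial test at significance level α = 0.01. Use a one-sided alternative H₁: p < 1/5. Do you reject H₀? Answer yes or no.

Exact binomial: n=24, k=13, p₀=1/5=0.2000
P(X≤13) from Σ C(n,i)·p₀^i·(1−p₀)^(n−i)
p-value (one-sided, H₁ less) = 0.99996
At α=0.01: p ≥ α → fail to reject H₀

reject H₀: no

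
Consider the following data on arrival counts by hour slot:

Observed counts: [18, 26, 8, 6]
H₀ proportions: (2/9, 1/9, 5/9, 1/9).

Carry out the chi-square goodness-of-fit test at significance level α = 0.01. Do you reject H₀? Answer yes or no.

reject H₀: yes

n = 58; E_i = n·p_i = [12.89, 6.44, 32.22, 6.44]
χ² = (18−12.89)²/12.89 + (26−6.44)²/6.44 + (8−32.22)²/32.22 + (6−6.44)²/6.44 = 79.6069
df = 3
p-value (upper-tail) = 0.00000
At α=0.01: p < α → reject H₀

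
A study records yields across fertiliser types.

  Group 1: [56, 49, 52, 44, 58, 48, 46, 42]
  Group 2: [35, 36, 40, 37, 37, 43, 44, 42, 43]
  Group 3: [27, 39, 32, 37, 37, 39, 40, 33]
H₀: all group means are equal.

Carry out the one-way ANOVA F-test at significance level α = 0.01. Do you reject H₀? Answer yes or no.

Group means [49.38, 39.67, 35.50], grand mean 41.440
SSB = Σnᵢ(x̄ᵢ−x̄)² = 814.285; SSW = ΣΣ(x−x̄ᵢ)² = 457.875
MSB = 814.285/2 = 407.1425; MSW = 457.875/22 = 20.8125
F = MSB/MSW = 19.5624
df = (2, 22)
p-value (upper-tail) = 0.00001
At α=0.01: p < α → reject H₀

reject H₀: yes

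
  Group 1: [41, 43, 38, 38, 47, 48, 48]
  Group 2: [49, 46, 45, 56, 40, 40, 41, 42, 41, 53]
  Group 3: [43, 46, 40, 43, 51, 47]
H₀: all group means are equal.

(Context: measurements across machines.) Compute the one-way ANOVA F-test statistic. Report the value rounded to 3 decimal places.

Group means [43.29, 45.30, 45.00], grand mean 44.609
SSB = Σnᵢ(x̄ᵢ−x̄)² = 17.950; SSW = ΣΣ(x−x̄ᵢ)² = 485.529
MSB = 17.950/2 = 8.9748; MSW = 485.529/20 = 24.2764
F = MSB/MSW = 0.3697
df = (2, 20)

test statistic = 0.370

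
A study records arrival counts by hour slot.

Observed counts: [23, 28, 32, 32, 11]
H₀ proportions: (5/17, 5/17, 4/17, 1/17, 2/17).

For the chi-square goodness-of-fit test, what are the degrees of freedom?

degrees of freedom = 4

df = k − 1 = 5 − 1 = 4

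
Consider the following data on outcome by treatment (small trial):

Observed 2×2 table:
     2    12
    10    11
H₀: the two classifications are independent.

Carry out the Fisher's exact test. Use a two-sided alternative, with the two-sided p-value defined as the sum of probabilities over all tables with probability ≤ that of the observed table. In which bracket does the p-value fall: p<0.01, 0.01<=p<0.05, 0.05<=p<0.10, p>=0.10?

Margins: r₁=14, r₂=21, c₁=12, c₂=23, n=35
p_obs = C(14,2)·C(21,10)/C(35,12); sum pmf over tables with pmf ≤ p_obs
p-value (two-sided) = 0.06973
→ bracket: 0.05<=p<0.10

p-value bracket: 0.05<=p<0.10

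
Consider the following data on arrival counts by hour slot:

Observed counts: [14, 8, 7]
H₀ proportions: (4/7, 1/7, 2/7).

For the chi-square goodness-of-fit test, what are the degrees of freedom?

df = k − 1 = 3 − 1 = 2

degrees of freedom = 2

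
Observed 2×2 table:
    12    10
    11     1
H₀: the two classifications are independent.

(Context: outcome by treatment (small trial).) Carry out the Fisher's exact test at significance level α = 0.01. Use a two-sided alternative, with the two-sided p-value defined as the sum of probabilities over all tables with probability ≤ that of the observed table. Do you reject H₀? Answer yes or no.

reject H₀: no

Margins: r₁=22, r₂=12, c₁=23, c₂=11, n=34
p_obs = C(22,12)·C(12,11)/C(34,23); sum pmf over tables with pmf ≤ p_obs
p-value (two-sided) = 0.05269
At α=0.01: p ≥ α → fail to reject H₀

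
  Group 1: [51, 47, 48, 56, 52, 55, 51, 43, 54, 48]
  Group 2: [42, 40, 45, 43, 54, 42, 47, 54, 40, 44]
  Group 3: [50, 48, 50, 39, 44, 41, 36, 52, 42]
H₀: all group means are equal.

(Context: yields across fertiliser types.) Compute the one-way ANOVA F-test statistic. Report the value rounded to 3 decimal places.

Group means [50.50, 45.10, 44.67], grand mean 46.828
SSB = Σnᵢ(x̄ᵢ−x̄)² = 206.738; SSW = ΣΣ(x−x̄ᵢ)² = 635.400
MSB = 206.738/2 = 103.3690; MSW = 635.400/26 = 24.4385
F = MSB/MSW = 4.2298
df = (2, 26)

test statistic = 4.230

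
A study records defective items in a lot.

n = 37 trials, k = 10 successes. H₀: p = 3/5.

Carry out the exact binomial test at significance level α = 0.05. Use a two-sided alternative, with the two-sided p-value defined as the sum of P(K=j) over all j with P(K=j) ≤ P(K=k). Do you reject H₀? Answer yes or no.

reject H₀: yes

Exact binomial: n=37, k=10, p₀=3/5=0.6000
P(X=j) = C(n,j)·p₀^j·(1−p₀)^(n−j); p = Σ P(X=j) over j with P(X=j) ≤ P(X=10)
p-value (two-sided) = 0.00007
At α=0.05: p < α → reject H₀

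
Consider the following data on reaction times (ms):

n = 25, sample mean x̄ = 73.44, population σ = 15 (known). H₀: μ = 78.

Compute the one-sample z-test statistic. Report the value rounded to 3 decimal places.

SE = σ/√n = 15/√25 = 3.0000
z = (x̄−μ₀)/SE = (73.44−78)/3.0000 = -1.5200

test statistic = -1.520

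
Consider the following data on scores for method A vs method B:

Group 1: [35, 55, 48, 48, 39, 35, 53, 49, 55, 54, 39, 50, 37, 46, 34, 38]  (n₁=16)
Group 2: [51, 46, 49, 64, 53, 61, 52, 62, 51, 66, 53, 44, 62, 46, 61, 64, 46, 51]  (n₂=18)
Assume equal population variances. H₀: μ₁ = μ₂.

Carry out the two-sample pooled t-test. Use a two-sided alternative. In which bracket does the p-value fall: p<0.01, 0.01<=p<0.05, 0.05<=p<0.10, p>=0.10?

x̄₁=44.688, s₁=7.786, n₁=16
x̄₂=54.556, s₂=7.334, n₂=18
s_p² = [15·7.786² + 17·7.334²]/32 = 56.9963
SE = √(s_p²·(1/16+1/18)) = 2.5940
t = (44.688−54.556)/2.5940 = -3.8042
df = 32
p-value (two-sided) = 0.00061
→ bracket: p<0.01

p-value bracket: p<0.01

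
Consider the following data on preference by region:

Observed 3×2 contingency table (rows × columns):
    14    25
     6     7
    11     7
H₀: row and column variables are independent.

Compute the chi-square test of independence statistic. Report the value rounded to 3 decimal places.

test statistic = 3.196

Row totals [39, 13, 18], col totals [31, 39], n=70
χ² = (14−17.27)²/17.27 + (25−21.73)²/21.73 + (6−5.76)²/5.76 + (7−7.24)²/7.24 + (11−7.97)²/7.97 + (7−10.03)²/10.03 = 3.1958
df = 2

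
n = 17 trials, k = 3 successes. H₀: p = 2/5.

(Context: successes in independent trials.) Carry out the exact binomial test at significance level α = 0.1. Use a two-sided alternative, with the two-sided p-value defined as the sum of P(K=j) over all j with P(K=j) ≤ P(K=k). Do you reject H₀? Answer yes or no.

reject H₀: yes

Exact binomial: n=17, k=3, p₀=2/5=0.4000
P(X=j) = C(n,j)·p₀^j·(1−p₀)^(n−j); p = Σ P(X=j) over j with P(X=j) ≤ P(X=3)
p-value (two-sided) = 0.08124
At α=0.1: p < α → reject H₀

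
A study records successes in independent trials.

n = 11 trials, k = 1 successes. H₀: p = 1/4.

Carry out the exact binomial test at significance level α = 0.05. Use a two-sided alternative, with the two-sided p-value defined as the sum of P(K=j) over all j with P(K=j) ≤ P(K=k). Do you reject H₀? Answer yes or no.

Exact binomial: n=11, k=1, p₀=1/4=0.2500
P(X=j) = C(n,j)·p₀^j·(1−p₀)^(n−j); p = Σ P(X=j) over j with P(X=j) ≤ P(X=1)
p-value (two-sided) = 0.31172
At α=0.05: p ≥ α → fail to reject H₀

reject H₀: no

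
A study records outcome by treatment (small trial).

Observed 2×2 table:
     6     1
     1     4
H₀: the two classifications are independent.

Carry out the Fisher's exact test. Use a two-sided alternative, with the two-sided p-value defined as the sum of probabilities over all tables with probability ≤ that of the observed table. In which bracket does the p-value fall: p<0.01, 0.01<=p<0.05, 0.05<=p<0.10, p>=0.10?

Margins: r₁=7, r₂=5, c₁=7, c₂=5, n=12
p_obs = C(7,6)·C(5,1)/C(12,7); sum pmf over tables with pmf ≤ p_obs
p-value (two-sided) = 0.07197
→ bracket: 0.05<=p<0.10

p-value bracket: 0.05<=p<0.10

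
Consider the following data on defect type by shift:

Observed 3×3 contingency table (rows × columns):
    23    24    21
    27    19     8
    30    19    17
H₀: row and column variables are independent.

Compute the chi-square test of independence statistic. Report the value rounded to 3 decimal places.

Row totals [68, 54, 66], col totals [80, 62, 46], n=188
χ² = (23−28.94)²/28.94 + (24−22.43)²/22.43 + (21−16.64)²/16.64 + (27−22.98)²/22.98 + (19−17.81)²/17.81 + (8−13.21)²/13.21 + (30−28.09)²/28.09 + (19−21.77)²/21.77 + (17−16.15)²/16.15 = 5.8387
df = 4

test statistic = 5.839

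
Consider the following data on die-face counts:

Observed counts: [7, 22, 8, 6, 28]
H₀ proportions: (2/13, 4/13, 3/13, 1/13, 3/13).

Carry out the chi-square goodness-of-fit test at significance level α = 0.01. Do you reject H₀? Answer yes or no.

n = 71; E_i = n·p_i = [10.92, 21.85, 16.38, 5.46, 16.38]
χ² = (7−10.92)²/10.92 + (22−21.85)²/21.85 + (8−16.38)²/16.38 + (6−5.46)²/5.46 + (28−16.38)²/16.38 = 13.9883
df = 4
p-value (upper-tail) = 0.00733
At α=0.01: p < α → reject H₀

reject H₀: yes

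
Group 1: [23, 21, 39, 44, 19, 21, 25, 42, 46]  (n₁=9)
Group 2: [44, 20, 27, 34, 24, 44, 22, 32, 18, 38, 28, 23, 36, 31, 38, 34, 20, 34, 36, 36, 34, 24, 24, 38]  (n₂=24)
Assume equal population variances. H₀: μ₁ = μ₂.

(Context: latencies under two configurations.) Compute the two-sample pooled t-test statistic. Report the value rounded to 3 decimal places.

x̄₁=31.111, s₁=11.308, n₁=9
x̄₂=30.792, s₂=7.587, n₂=24
s_p² = [8·11.308² + 23·7.587²]/31 = 75.7047
SE = √(s_p²·(1/9+1/24)) = 3.4009
t = (31.111−30.792)/3.4009 = 0.0939
df = 31

test statistic = 0.094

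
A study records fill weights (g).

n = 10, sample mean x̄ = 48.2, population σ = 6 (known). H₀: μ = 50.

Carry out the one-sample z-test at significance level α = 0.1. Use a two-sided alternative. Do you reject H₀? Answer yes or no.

SE = σ/√n = 6/√10 = 1.8974
z = (x̄−μ₀)/SE = (48.2−50)/1.8974 = -0.9487
p-value (two-sided) = 0.34278
At α=0.1: p ≥ α → fail to reject H₀

reject H₀: no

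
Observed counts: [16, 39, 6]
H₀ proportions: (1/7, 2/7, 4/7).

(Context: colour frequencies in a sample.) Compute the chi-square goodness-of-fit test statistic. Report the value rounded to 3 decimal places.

test statistic = 56.680

n = 61; E_i = n·p_i = [8.71, 17.43, 34.86]
χ² = (16−8.71)²/8.71 + (39−17.43)²/17.43 + (6−34.86)²/34.86 = 56.6803
df = 2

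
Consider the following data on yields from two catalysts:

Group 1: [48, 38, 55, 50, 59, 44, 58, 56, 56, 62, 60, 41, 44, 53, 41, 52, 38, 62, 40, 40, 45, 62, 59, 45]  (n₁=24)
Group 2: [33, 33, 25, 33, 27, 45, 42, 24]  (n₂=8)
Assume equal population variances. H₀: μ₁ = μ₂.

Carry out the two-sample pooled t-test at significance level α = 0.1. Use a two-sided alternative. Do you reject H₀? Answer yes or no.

x̄₁=50.333, s₁=8.448, n₁=24
x̄₂=32.750, s₂=7.611, n₂=8
s_p² = [23·8.448² + 7·7.611²]/30 = 68.2278
SE = √(s_p²·(1/24+1/8)) = 3.3721
t = (50.333−32.750)/3.3721 = 5.2143
df = 30
p-value (two-sided) = 0.00001
At α=0.1: p < α → reject H₀

reject H₀: yes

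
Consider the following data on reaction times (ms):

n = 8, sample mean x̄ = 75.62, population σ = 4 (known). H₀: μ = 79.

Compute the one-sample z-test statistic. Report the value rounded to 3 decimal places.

test statistic = -2.390

SE = σ/√n = 4/√8 = 1.4142
z = (x̄−μ₀)/SE = (75.62−79)/1.4142 = -2.3900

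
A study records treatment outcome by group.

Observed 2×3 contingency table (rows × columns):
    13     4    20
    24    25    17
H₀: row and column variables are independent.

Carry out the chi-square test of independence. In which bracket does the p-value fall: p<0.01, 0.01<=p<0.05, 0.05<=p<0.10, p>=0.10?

Row totals [37, 66], col totals [37, 29, 37], n=103
χ² = (13−13.29)²/13.29 + (4−10.42)²/10.42 + (20−13.29)²/13.29 + (24−23.71)²/23.71 + (25−18.58)²/18.58 + (17−23.71)²/23.71 = 11.4642
df = 2
p-value (upper-tail) = 0.00324
→ bracket: p<0.01

p-value bracket: p<0.01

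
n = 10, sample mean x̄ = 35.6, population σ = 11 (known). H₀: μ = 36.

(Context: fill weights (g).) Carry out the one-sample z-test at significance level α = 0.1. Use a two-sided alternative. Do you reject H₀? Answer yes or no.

reject H₀: no

SE = σ/√n = 11/√10 = 3.4785
z = (x̄−μ₀)/SE = (35.6−36)/3.4785 = -0.1150
p-value (two-sided) = 0.90845
At α=0.1: p ≥ α → fail to reject H₀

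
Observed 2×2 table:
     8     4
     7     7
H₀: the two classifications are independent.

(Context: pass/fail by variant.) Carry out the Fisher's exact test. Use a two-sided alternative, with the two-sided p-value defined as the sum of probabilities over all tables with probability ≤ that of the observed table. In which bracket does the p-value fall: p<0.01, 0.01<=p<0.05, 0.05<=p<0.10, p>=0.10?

Margins: r₁=12, r₂=14, c₁=15, c₂=11, n=26
p_obs = C(12,8)·C(14,7)/C(26,15); sum pmf over tables with pmf ≤ p_obs
p-value (two-sided) = 0.45274
→ bracket: p>=0.10

p-value bracket: p>=0.10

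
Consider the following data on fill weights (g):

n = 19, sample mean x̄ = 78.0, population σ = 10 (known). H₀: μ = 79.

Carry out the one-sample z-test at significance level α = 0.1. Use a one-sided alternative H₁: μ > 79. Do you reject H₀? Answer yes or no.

reject H₀: no

SE = σ/√n = 10/√19 = 2.2942
z = (x̄−μ₀)/SE = (78.0−79)/2.2942 = -0.4359
p-value (one-sided, H₁ greater) = 0.66854
At α=0.1: p ≥ α → fail to reject H₀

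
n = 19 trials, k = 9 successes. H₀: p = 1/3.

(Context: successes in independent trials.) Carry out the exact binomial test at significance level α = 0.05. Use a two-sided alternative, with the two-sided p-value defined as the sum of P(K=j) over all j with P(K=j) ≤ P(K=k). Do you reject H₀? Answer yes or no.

reject H₀: no

Exact binomial: n=19, k=9, p₀=1/3=0.3333
P(X=j) = C(n,j)·p₀^j·(1−p₀)^(n−j); p = Σ P(X=j) over j with P(X=j) ≤ P(X=9)
p-value (two-sided) = 0.22481
At α=0.05: p ≥ α → fail to reject H₀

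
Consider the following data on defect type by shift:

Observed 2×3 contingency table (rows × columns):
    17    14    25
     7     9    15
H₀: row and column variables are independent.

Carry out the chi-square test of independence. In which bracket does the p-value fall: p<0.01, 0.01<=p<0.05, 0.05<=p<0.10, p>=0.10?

Row totals [56, 31], col totals [24, 23, 40], n=87
χ² = (17−15.45)²/15.45 + (14−14.80)²/14.80 + (25−25.75)²/25.75 + (7−8.55)²/8.55 + (9−8.20)²/8.20 + (15−14.25)²/14.25 = 0.6210
df = 2
p-value (upper-tail) = 0.73308
→ bracket: p>=0.10

p-value bracket: p>=0.10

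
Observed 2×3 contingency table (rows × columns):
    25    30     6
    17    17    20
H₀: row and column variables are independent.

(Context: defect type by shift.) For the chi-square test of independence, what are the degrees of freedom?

degrees of freedom = 2

df = (r−1)(c−1) = (2−1)·(3−1) = 2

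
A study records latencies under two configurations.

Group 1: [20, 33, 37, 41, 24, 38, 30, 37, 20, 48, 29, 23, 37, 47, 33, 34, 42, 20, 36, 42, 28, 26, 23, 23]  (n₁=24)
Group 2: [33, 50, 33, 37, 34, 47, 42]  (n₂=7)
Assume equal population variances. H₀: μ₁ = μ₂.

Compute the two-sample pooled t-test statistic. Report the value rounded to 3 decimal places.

x̄₁=32.125, s₁=8.594, n₁=24
x̄₂=39.429, s₂=6.997, n₂=7
s_p² = [23·8.594² + 6·6.997²]/29 = 68.7014
SE = √(s_p²·(1/24+1/7)) = 3.5605
t = (32.125−39.429)/3.5605 = -2.0513
df = 29

test statistic = -2.051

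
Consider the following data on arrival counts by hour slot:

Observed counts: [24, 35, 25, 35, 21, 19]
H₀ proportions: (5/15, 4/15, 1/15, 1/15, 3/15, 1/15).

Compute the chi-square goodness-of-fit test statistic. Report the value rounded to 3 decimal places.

n = 159; E_i = n·p_i = [53.00, 42.40, 10.60, 10.60, 31.80, 10.60]
χ² = (24−53.00)²/53.00 + (35−42.40)²/42.40 + (25−10.60)²/10.60 + (35−10.60)²/10.60 + (21−31.80)²/31.80 + (19−10.60)²/10.60 = 103.2123
df = 5

test statistic = 103.212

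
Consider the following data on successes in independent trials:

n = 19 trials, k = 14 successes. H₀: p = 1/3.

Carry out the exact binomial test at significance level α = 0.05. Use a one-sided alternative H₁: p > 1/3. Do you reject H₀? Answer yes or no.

Exact binomial: n=19, k=14, p₀=1/3=0.3333
P(X≥14) from Σ C(n,i)·p₀^i·(1−p₀)^(n−i)
p-value (one-sided, H₁ greater) = 0.00038
At α=0.05: p < α → reject H₀

reject H₀: yes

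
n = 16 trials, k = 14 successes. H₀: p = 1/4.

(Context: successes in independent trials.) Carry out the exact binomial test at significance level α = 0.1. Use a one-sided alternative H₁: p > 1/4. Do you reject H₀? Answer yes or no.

reject H₀: yes

Exact binomial: n=16, k=14, p₀=1/4=0.2500
P(X≥14) from Σ C(n,i)·p₀^i·(1−p₀)^(n−i)
p-value (one-sided, H₁ greater) = 0.00000
At α=0.1: p < α → reject H₀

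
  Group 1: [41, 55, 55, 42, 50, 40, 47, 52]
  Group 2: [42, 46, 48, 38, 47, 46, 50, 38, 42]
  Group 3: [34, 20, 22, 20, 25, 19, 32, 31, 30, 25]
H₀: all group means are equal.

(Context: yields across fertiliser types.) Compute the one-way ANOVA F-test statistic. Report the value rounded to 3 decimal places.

test statistic = 44.493

Group means [47.75, 44.11, 25.80], grand mean 38.407
SSB = Σnᵢ(x̄ᵢ−x̄)² = 2580.530; SSW = ΣΣ(x−x̄ᵢ)² = 695.989
MSB = 2580.530/2 = 1290.2648; MSW = 695.989/24 = 28.9995
F = MSB/MSW = 44.4926
df = (2, 24)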